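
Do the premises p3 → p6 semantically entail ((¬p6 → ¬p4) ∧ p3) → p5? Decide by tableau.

No

Initial set: {(p3 → p6); ¬(((¬p6 → ¬p4) ∧ p3) → p5)}.
¬(((¬p6 → ¬p4) ∧ p3) → p5): α-rule — add ((¬p6 → ¬p4) ∧ p3), ¬p5.
((¬p6 → ¬p4) ∧ p3): α-rule — add (¬p6 → ¬p4), p3.
(p3 → p6): β-rule — branch into ¬p3  //  p6.
  branch 1 (add ¬p3):
    × closes — contains both p3 and ¬p3.
  branch 2 (add p6):
    (¬p6 → ¬p4): β-rule — branch into ¬¬p6  //  ¬p4.
      branch 2.1 (add ¬¬p6):
        ○ open, literals {p3=true, p5=false, p6=true}.
      branch 2.2 (add ¬p4):
        ○ open, literals {p3=true, p4=false, p5=false, p6=true}.
1 branch closed, 2 open.
An open branch gives a countermodel: p3=true, p5=false, p6=true (unmentioned atoms arbitrary); the premises hold there but the conclusion fails.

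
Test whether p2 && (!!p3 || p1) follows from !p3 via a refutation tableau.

No

Initial set: {!p3; !(p2 && (!!p3 || p1))}.
!(p2 && (!!p3 || p1)): β-rule — branch into !p2  //  !(!!p3 || p1).
  branch 1 (add !p2):
    ○ open, literals {p2=F, p3=F}.
  branch 2 (add !(!!p3 || p1)):
    !(!!p3 || p1): α-rule — add !!!p3, !p1.
    !!!p3: drop double negation, giving !p3.
    ○ open, literals {p1=F, p3=F}.
0 branches closed, 2 open.
An open branch gives a countermodel: p2=F, p3=F (unmentioned atoms arbitrary); the premises hold there but the conclusion fails.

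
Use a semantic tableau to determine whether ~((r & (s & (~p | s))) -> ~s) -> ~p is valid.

Assume the negation and expand:
Initial set: {~(~((r & (s & (~p | s))) -> ~s) -> ~p)}.
~(~((r & (s & (~p | s))) -> ~s) -> ~p): α-rule — add ~((r & (s & (~p | s))) -> ~s), ~~p.
~((r & (s & (~p | s))) -> ~s): α-rule — add (r & (s & (~p | s))), ~~s.
(r & (s & (~p | s))): α-rule — add r, (s & (~p | s)).
(s & (~p | s)): α-rule — add s, (~p | s).
(~p | s): β-rule — branch into ~p  //  s.
  branch 1 (add ~p):
    × closes — contains both p and ~p.
  branch 2 (add s):
    ○ open, literals {p=T, r=T, s=T}.
1 branch closed, 1 open.
An open branch gives a countermodel: p=T, r=T, s=T (unmentioned atoms arbitrary); under it the original formula is false.

Not valid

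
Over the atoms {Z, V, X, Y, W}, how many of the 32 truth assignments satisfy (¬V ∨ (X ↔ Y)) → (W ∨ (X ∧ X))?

Initial set: {((¬V ∨ (X ↔ Y)) → (W ∨ (X ∧ X)))}.
((¬V ∨ (X ↔ Y)) → (W ∨ (X ∧ X))): β-rule — branch into ¬(¬V ∨ (X ↔ Y))  //  (W ∨ (X ∧ X)).
  branch 1 (add ¬(¬V ∨ (X ↔ Y))):
    ¬(¬V ∨ (X ↔ Y)): α-rule — add ¬¬V, ¬(X ↔ Y).
    ¬(X ↔ Y): β-rule — branch into X, ¬Y  //  ¬X, Y.
      branch 1.1 (add X, ¬Y):
        ○ open, literals {V=1, X=1, Y=0}.
      branch 1.2 (add ¬X, Y):
        ○ open, literals {V=1, X=0, Y=1}.
  branch 2 (add (W ∨ (X ∧ X))):
    (W ∨ (X ∧ X)): β-rule — branch into W  //  (X ∧ X).
      branch 2.1 (add W):
        ○ open, literals {W=1}.
      branch 2.2 (add (X ∧ X)):
        (X ∧ X): α-rule — add X, X.
        ○ open, literals {X=1}.
0 branches closed, 4 open.
Each open branch fixes some atoms; the unmentioned ones are free. Counting distinct full assignments: branch {V=1, X=1, Y=0} (Z, W) contributes 4 new; branch {V=1, X=0, Y=1} (Z, W) contributes 4 new; branch {W=1} (Z, V, X, Y) contributes 12 new; branch {X=1} (Z, V, Y, W) contributes 6 new. Total: 26.

26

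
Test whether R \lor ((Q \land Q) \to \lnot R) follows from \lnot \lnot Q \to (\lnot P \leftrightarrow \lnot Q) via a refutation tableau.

Yes

Initial set: {T (\lnot \lnot Q \to (\lnot P \leftrightarrow \lnot Q)); F (R \lor ((Q \land Q) \to \lnot R))}.
F (R \lor ((Q \land Q) \to \lnot R)): α-rule — add F R, F ((Q \land Q) \to \lnot R).
F ((Q \land Q) \to \lnot R): α-rule — add T (Q \land Q), F \lnot R.
× closes — contains both R and \lnot R.
All 1 branch closes.
Every branch closed, so the premises entail the conclusion.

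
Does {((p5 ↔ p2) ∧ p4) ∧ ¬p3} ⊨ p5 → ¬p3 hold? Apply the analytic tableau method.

Initial set: {(((p5 ↔ p2) ∧ p4) ∧ ¬p3); ¬(p5 → ¬p3)}.
(((p5 ↔ p2) ∧ p4) ∧ ¬p3): α-rule — add ((p5 ↔ p2) ∧ p4), ¬p3.
¬(p5 → ¬p3): α-rule — add p5, ¬¬p3.
× closes — contains both p3 and ¬p3.
All 1 branch closes.
Every branch closed, so the premises entail the conclusion.

Yes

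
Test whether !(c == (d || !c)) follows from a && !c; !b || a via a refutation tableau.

Yes

Initial set: {(a && !c); (!b || a); !!(c == (d || !c))}.
(a && !c): α-rule — add a, !c.
(!b || a): β-rule — branch into !b  //  a.
  branch 1 (add !b):
    !!(c == (d || !c)): β-rule — branch into c, (d || !c)  //  !c, !(d || !c).
      branch 1.1 (add c, (d || !c)):
        × closes — contains both c and !c.
      branch 1.2 (add !c, !(d || !c)):
        !(d || !c): α-rule — add !d, !!c.
        × closes — contains both c and !c.
  branch 2 (add a):
    !!(c == (d || !c)): β-rule — branch into c, (d || !c)  //  !c, !(d || !c).
      branch 2.1 (add c, (d || !c)):
        × closes — contains both c and !c.
      branch 2.2 (add !c, !(d || !c)):
        !(d || !c): α-rule — add !d, !!c.
        × closes — contains both c and !c.
All 4 branches close.
Every branch closed, so the premises entail the conclusion.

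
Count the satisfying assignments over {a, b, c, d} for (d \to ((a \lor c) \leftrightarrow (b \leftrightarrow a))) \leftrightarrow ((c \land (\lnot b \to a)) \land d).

Initial set: {((d \to ((a \lor c) \leftrightarrow (b \leftrightarrow a))) \leftrightarrow ((c \land (\lnot b \to a)) \land d))}.
((d \to ((a \lor c) \leftrightarrow (b \leftrightarrow a))) \leftrightarrow ((c \land (\lnot b \to a)) \land d)): β-rule — branch into (d \to ((a \lor c) \leftrightarrow (b \leftrightarrow a))), ((c \land (\lnot b \to a)) \land d)  //  \lnot (d \to ((a \lor c) \leftrightarrow (b \leftrightarrow a))), \lnot ((c \land (\lnot b \to a)) \land d).
  branch 1 (add (d \to ((a \lor c) \leftrightarrow (b \leftrightarrow a))), ((c \land (\lnot b \to a)) \land d)):
    ((c \land (\lnot b \to a)) \land d): α-rule — add (c \land (\lnot b \to a)), d.
    (c \land (\lnot b \to a)): α-rule — add c, (\lnot b \to a).
    (d \to ((a \lor c) \leftrightarrow (b \leftrightarrow a))): β-rule — branch into \lnot d  //  ((a \lor c) \leftrightarrow (b \leftrightarrow a)).
      branch 1.1 (add \lnot d):
        × closes — contains both d and \lnot d.
      branch 1.2 (add ((a \lor c) \leftrightarrow (b \leftrightarrow a))):
        (\lnot b \to a): β-rule — branch into \lnot \lnot b  //  a.
          branch 1.2.1 (add \lnot \lnot b):
            ((a \lor c) \leftrightarrow (b \leftrightarrow a)): β-rule — branch into (a \lor c), (b \leftrightarrow a)  //  \lnot (a \lor c), \lnot (b \leftrightarrow a).
              branch 1.2.1.1 (add (a \lor c), (b \leftrightarrow a)):
                (a \lor c): β-rule — branch into a  //  c.
                  branch 1.2.1.1.1 (add a):
                    (b \leftrightarrow a): β-rule — branch into b, a  //  \lnot b, \lnot a.
                      branch 1.2.1.1.1.1 (add b, a):
                        ○ open, literals {a=true, b=true, c=true, d=true}.
                      branch 1.2.1.1.1.2 (add \lnot b, \lnot a):
                        × closes — contains both b and \lnot b.
                  branch 1.2.1.1.2 (add c):
                    (b \leftrightarrow a): β-rule — branch into b, a  //  \lnot b, \lnot a.
                      branch 1.2.1.1.2.1 (add b, a):
                        ○ open, literals {a=true, b=true, c=true, d=true}.
                      branch 1.2.1.1.2.2 (add \lnot b, \lnot a):
                        × closes — contains both b and \lnot b.
              branch 1.2.1.2 (add \lnot (a \lor c), \lnot (b \leftrightarrow a)):
                \lnot (a \lor c): α-rule — add \lnot a, \lnot c.
                × closes — contains both c and \lnot c.
          branch 1.2.2 (add a):
            ((a \lor c) \leftrightarrow (b \leftrightarrow a)): β-rule — branch into (a \lor c), (b \leftrightarrow a)  //  \lnot (a \lor c), \lnot (b \leftrightarrow a).
              branch 1.2.2.1 (add (a \lor c), (b \leftrightarrow a)):
                (a \lor c): β-rule — branch into a  //  c.
                  branch 1.2.2.1.1 (add a):
                    (b \leftrightarrow a): β-rule — branch into b, a  //  \lnot b, \lnot a.
                      branch 1.2.2.1.1.1 (add b, a):
                        ○ open, literals {a=true, b=true, c=true, d=true}.
                      branch 1.2.2.1.1.2 (add \lnot b, \lnot a):
                        × closes — contains both a and \lnot a.
                  branch 1.2.2.1.2 (add c):
                    (b \leftrightarrow a): β-rule — branch into b, a  //  \lnot b, \lnot a.
                      branch 1.2.2.1.2.1 (add b, a):
                        ○ open, literals {a=true, b=true, c=true, d=true}.
                      branch 1.2.2.1.2.2 (add \lnot b, \lnot a):
                        × closes — contains both a and \lnot a.
              branch 1.2.2.2 (add \lnot (a \lor c), \lnot (b \leftrightarrow a)):
                \lnot (a \lor c): α-rule — add \lnot a, \lnot c.
                × closes — contains both a and \lnot a.
  branch 2 (add \lnot (d \to ((a \lor c) \leftrightarrow (b \leftrightarrow a))), \lnot ((c \land (\lnot b \to a)) \land d)):
    \lnot (d \to ((a \lor c) \leftrightarrow (b \leftrightarrow a))): α-rule — add d, \lnot ((a \lor c) \leftrightarrow (b \leftrightarrow a)).
    \lnot ((c \land (\lnot b \to a)) \land d): β-rule — branch into \lnot (c \land (\lnot b \to a))  //  \lnot d.
      branch 2.1 (add \lnot (c \land (\lnot b \to a))):
        \lnot ((a \lor c) \leftrightarrow (b \leftrightarrow a)): β-rule — branch into (a \lor c), \lnot (b \leftrightarrow a)  //  \lnot (a \lor c), (b \leftrightarrow a).
          branch 2.1.1 (add (a \lor c), \lnot (b \leftrightarrow a)):
            \lnot (c \land (\lnot b \to a)): β-rule — branch into \lnot c  //  \lnot (\lnot b \to a).
              branch 2.1.1.1 (add \lnot c):
                (a \lor c): β-rule — branch into a  //  c.
                  branch 2.1.1.1.1 (add a):
                    \lnot (b \leftrightarrow a): β-rule — branch into b, \lnot a  //  \lnot b, a.
                      branch 2.1.1.1.1.1 (add b, \lnot a):
                        × closes — contains both a and \lnot a.
                      branch 2.1.1.1.1.2 (add \lnot b, a):
                        ○ open, literals {a=true, b=false, c=false, d=true}.
                  branch 2.1.1.1.2 (add c):
                    × closes — contains both c and \lnot c.
              branch 2.1.1.2 (add \lnot (\lnot b \to a)):
                \lnot (\lnot b \to a): α-rule — add \lnot b, \lnot a.
                (a \lor c): β-rule — branch into a  //  c.
                  branch 2.1.1.2.1 (add a):
                    × closes — contains both a and \lnot a.
                  branch 2.1.1.2.2 (add c):
                    \lnot (b \leftrightarrow a): β-rule — branch into b, \lnot a  //  \lnot b, a.
                      branch 2.1.1.2.2.1 (add b, \lnot a):
                        × closes — contains both b and \lnot b.
                      branch 2.1.1.2.2.2 (add \lnot b, a):
                        × closes — contains both a and \lnot a.
          branch 2.1.2 (add \lnot (a \lor c), (b \leftrightarrow a)):
            \lnot (a \lor c): α-rule — add \lnot a, \lnot c.
            \lnot (c \land (\lnot b \to a)): β-rule — branch into \lnot c  //  \lnot (\lnot b \to a).
              branch 2.1.2.1 (add \lnot c):
                (b \leftrightarrow a): β-rule — branch into b, a  //  \lnot b, \lnot a.
                  branch 2.1.2.1.1 (add b, a):
                    × closes — contains both a and \lnot a.
                  branch 2.1.2.1.2 (add \lnot b, \lnot a):
                    ○ open, literals {a=false, b=false, c=false, d=true}.
              branch 2.1.2.2 (add \lnot (\lnot b \to a)):
                \lnot (\lnot b \to a): α-rule — add \lnot b, \lnot a.
                (b \leftrightarrow a): β-rule — branch into b, a  //  \lnot b, \lnot a.
                  branch 2.1.2.2.1 (add b, a):
                    × closes — contains both b and \lnot b.
                  branch 2.1.2.2.2 (add \lnot b, \lnot a):
                    ○ open, literals {a=false, b=false, c=false, d=true}.
      branch 2.2 (add \lnot d):
        × closes — contains both d and \lnot d.
15 branches closed, 7 open.
Each open branch fixes some atoms; the unmentioned ones are free. Counting distinct full assignments: branch {a=true, b=true, c=true, d=true} (none free) contributes 1 new; branch {a=true, b=true, c=true, d=true} (none free) contributes 0 new; branch {a=true, b=true, c=true, d=true} (none free) contributes 0 new; branch {a=true, b=true, c=true, d=true} (none free) contributes 0 new; branch {a=true, b=false, c=false, d=true} (none free) contributes 1 new; branch {a=false, b=false, c=false, d=true} (none free) contributes 1 new; branch {a=false, b=false, c=false, d=true} (none free) contributes 0 new. Total: 3.

3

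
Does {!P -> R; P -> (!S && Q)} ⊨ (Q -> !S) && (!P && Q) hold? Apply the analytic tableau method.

Initial set: {(!P -> R); (P -> (!S && Q)); !((Q -> !S) && (!P && Q))}.
(!P -> R): β-rule — branch into !!P  //  R.
  branch 1 (add !!P):
    (P -> (!S && Q)): β-rule — branch into !P  //  (!S && Q).
      branch 1.1 (add !P):
        × closes — contains both P and !P.
      branch 1.2 (add (!S && Q)):
        (!S && Q): α-rule — add !S, Q.
        !((Q -> !S) && (!P && Q)): β-rule — branch into !(Q -> !S)  //  !(!P && Q).
          branch 1.2.1 (add !(Q -> !S)):
            !(Q -> !S): α-rule — add Q, !!S.
            × closes — contains both S and !S.
          branch 1.2.2 (add !(!P && Q)):
            !(!P && Q): β-rule — branch into !!P  //  !Q.
              branch 1.2.2.1 (add !!P):
                ○ open, literals {P=T, Q=T, S=F}.
              branch 1.2.2.2 (add !Q):
                × closes — contains both Q and !Q.
  branch 2 (add R):
    (P -> (!S && Q)): β-rule — branch into !P  //  (!S && Q).
      branch 2.1 (add !P):
        !((Q -> !S) && (!P && Q)): β-rule — branch into !(Q -> !S)  //  !(!P && Q).
          branch 2.1.1 (add !(Q -> !S)):
            !(Q -> !S): α-rule — add Q, !!S.
            ○ open, literals {P=F, Q=T, R=T, S=T}.
          branch 2.1.2 (add !(!P && Q)):
            !(!P && Q): β-rule — branch into !!P  //  !Q.
              branch 2.1.2.1 (add !!P):
                × closes — contains both P and !P.
              branch 2.1.2.2 (add !Q):
                ○ open, literals {P=F, Q=F, R=T}.
      branch 2.2 (add (!S && Q)):
        (!S && Q): α-rule — add !S, Q.
        !((Q -> !S) && (!P && Q)): β-rule — branch into !(Q -> !S)  //  !(!P && Q).
          branch 2.2.1 (add !(Q -> !S)):
            !(Q -> !S): α-rule — add Q, !!S.
            × closes — contains both S and !S.
          branch 2.2.2 (add !(!P && Q)):
            !(!P && Q): β-rule — branch into !!P  //  !Q.
              branch 2.2.2.1 (add !!P):
                ○ open, literals {P=T, Q=T, R=T, S=F}.
              branch 2.2.2.2 (add !Q):
                × closes — contains both Q and !Q.
6 branches closed, 4 open.
An open branch gives a countermodel: P=T, Q=T, S=F (unmentioned atoms arbitrary); the premises hold there but the conclusion fails.

No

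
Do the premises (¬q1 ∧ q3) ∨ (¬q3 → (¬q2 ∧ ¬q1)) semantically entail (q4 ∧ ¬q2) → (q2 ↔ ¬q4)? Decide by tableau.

Yes

Initial set: {((¬q1 ∧ q3) ∨ (¬q3 → (¬q2 ∧ ¬q1))); ¬((q4 ∧ ¬q2) → (q2 ↔ ¬q4))}.
¬((q4 ∧ ¬q2) → (q2 ↔ ¬q4)): α-rule — add (q4 ∧ ¬q2), ¬(q2 ↔ ¬q4).
(q4 ∧ ¬q2): α-rule — add q4, ¬q2.
((¬q1 ∧ q3) ∨ (¬q3 → (¬q2 ∧ ¬q1))): β-rule — branch into (¬q1 ∧ q3)  //  (¬q3 → (¬q2 ∧ ¬q1)).
  branch 1 (add (¬q1 ∧ q3)):
    (¬q1 ∧ q3): α-rule — add ¬q1, q3.
    ¬(q2 ↔ ¬q4): β-rule — branch into q2, ¬¬q4  //  ¬q2, ¬q4.
      branch 1.1 (add q2, ¬¬q4):
        × closes — contains both q2 and ¬q2.
      branch 1.2 (add ¬q2, ¬q4):
        × closes — contains both q4 and ¬q4.
  branch 2 (add (¬q3 → (¬q2 ∧ ¬q1))):
    ¬(q2 ↔ ¬q4): β-rule — branch into q2, ¬¬q4  //  ¬q2, ¬q4.
      branch 2.1 (add q2, ¬¬q4):
        × closes — contains both q2 and ¬q2.
      branch 2.2 (add ¬q2, ¬q4):
        × closes — contains both q4 and ¬q4.
All 4 branches close.
Every branch closed, so the premises entail the conclusion.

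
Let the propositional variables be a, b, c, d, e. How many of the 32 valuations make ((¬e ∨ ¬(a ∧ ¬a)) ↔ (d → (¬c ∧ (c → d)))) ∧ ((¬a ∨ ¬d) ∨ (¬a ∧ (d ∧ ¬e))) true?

Initial set: {(((¬e ∨ ¬(a ∧ ¬a)) ↔ (d → (¬c ∧ (c → d)))) ∧ ((¬a ∨ ¬d) ∨ (¬a ∧ (d ∧ ¬e))))}.
(((¬e ∨ ¬(a ∧ ¬a)) ↔ (d → (¬c ∧ (c → d)))) ∧ ((¬a ∨ ¬d) ∨ (¬a ∧ (d ∧ ¬e)))): α-rule — add ((¬e ∨ ¬(a ∧ ¬a)) ↔ (d → (¬c ∧ (c → d)))), ((¬a ∨ ¬d) ∨ (¬a ∧ (d ∧ ¬e))).
((¬e ∨ ¬(a ∧ ¬a)) ↔ (d → (¬c ∧ (c → d)))): β-rule — branch into (¬e ∨ ¬(a ∧ ¬a)), (d → (¬c ∧ (c → d)))  //  ¬(¬e ∨ ¬(a ∧ ¬a)), ¬(d → (¬c ∧ (c → d))).
  branch 1 (add (¬e ∨ ¬(a ∧ ¬a)), (d → (¬c ∧ (c → d)))):
    ((¬a ∨ ¬d) ∨ (¬a ∧ (d ∧ ¬e))): β-rule — branch into (¬a ∨ ¬d)  //  (¬a ∧ (d ∧ ¬e)).
      branch 1.1 (add (¬a ∨ ¬d)):
        (¬e ∨ ¬(a ∧ ¬a)): β-rule — branch into ¬e  //  ¬(a ∧ ¬a).
          branch 1.1.1 (add ¬e):
            (d → (¬c ∧ (c → d))): β-rule — branch into ¬d  //  (¬c ∧ (c → d)).
              branch 1.1.1.1 (add ¬d):
                (¬a ∨ ¬d): β-rule — branch into ¬a  //  ¬d.
                  branch 1.1.1.1.1 (add ¬a):
                    ○ open, literals {a=0, d=0, e=0}.
                  branch 1.1.1.1.2 (add ¬d):
                    ○ open, literals {d=0, e=0}.
              branch 1.1.1.2 (add (¬c ∧ (c → d))):
                (¬c ∧ (c → d)): α-rule — add ¬c, (c → d).
                (¬a ∨ ¬d): β-rule — branch into ¬a  //  ¬d.
                  branch 1.1.1.2.1 (add ¬a):
                    (c → d): β-rule — branch into ¬c  //  d.
                      branch 1.1.1.2.1.1 (add ¬c):
                        ○ open, literals {a=0, c=0, e=0}.
                      branch 1.1.1.2.1.2 (add d):
                        ○ open, literals {a=0, c=0, d=1, e=0}.
                  branch 1.1.1.2.2 (add ¬d):
                    (c → d): β-rule — branch into ¬c  //  d.
                      branch 1.1.1.2.2.1 (add ¬c):
                        ○ open, literals {c=0, d=0, e=0}.
                      branch 1.1.1.2.2.2 (add d):
                        × closes — contains both d and ¬d.
          branch 1.1.2 (add ¬(a ∧ ¬a)):
            (d → (¬c ∧ (c → d))): β-rule — branch into ¬d  //  (¬c ∧ (c → d)).
              branch 1.1.2.1 (add ¬d):
                (¬a ∨ ¬d): β-rule — branch into ¬a  //  ¬d.
                  branch 1.1.2.1.1 (add ¬a):
                    ¬(a ∧ ¬a): β-rule — branch into ¬a  //  ¬¬a.
                      branch 1.1.2.1.1.1 (add ¬a):
                        ○ open, literals {a=0, d=0}.
                      branch 1.1.2.1.1.2 (add ¬¬a):
                        × closes — contains both a and ¬a.
                  branch 1.1.2.1.2 (add ¬d):
                    ¬(a ∧ ¬a): β-rule — branch into ¬a  //  ¬¬a.
                      branch 1.1.2.1.2.1 (add ¬a):
                        ○ open, literals {a=0, d=0}.
                      branch 1.1.2.1.2.2 (add ¬¬a):
                        ○ open, literals {a=1, d=0}.
              branch 1.1.2.2 (add (¬c ∧ (c → d))):
                (¬c ∧ (c → d)): α-rule — add ¬c, (c → d).
                (¬a ∨ ¬d): β-rule — branch into ¬a  //  ¬d.
                  branch 1.1.2.2.1 (add ¬a):
                    ¬(a ∧ ¬a): β-rule — branch into ¬a  //  ¬¬a.
                      branch 1.1.2.2.1.1 (add ¬a):
                        (c → d): β-rule — branch into ¬c  //  d.
                          branch 1.1.2.2.1.1.1 (add ¬c):
                            ○ open, literals {a=0, c=0}.
                          branch 1.1.2.2.1.1.2 (add d):
                            ○ open, literals {a=0, c=0, d=1}.
                      branch 1.1.2.2.1.2 (add ¬¬a):
                        × closes — contains both a and ¬a.
                  branch 1.1.2.2.2 (add ¬d):
                    ¬(a ∧ ¬a): β-rule — branch into ¬a  //  ¬¬a.
                      branch 1.1.2.2.2.1 (add ¬a):
                        (c → d): β-rule — branch into ¬c  //  d.
                          branch 1.1.2.2.2.1.1 (add ¬c):
                            ○ open, literals {a=0, c=0, d=0}.
                          branch 1.1.2.2.2.1.2 (add d):
                            × closes — contains both d and ¬d.
                      branch 1.1.2.2.2.2 (add ¬¬a):
                        (c → d): β-rule — branch into ¬c  //  d.
                          branch 1.1.2.2.2.2.1 (add ¬c):
                            ○ open, literals {a=1, c=0, d=0}.
                          branch 1.1.2.2.2.2.2 (add d):
                            × closes — contains both d and ¬d.
      branch 1.2 (add (¬a ∧ (d ∧ ¬e))):
        (¬a ∧ (d ∧ ¬e)): α-rule — add ¬a, (d ∧ ¬e).
        (d ∧ ¬e): α-rule — add d, ¬e.
        (¬e ∨ ¬(a ∧ ¬a)): β-rule — branch into ¬e  //  ¬(a ∧ ¬a).
          branch 1.2.1 (add ¬e):
            (d → (¬c ∧ (c → d))): β-rule — branch into ¬d  //  (¬c ∧ (c → d)).
              branch 1.2.1.1 (add ¬d):
                × closes — contains both d and ¬d.
              branch 1.2.1.2 (add (¬c ∧ (c → d))):
                (¬c ∧ (c → d)): α-rule — add ¬c, (c → d).
                (c → d): β-rule — branch into ¬c  //  d.
                  branch 1.2.1.2.1 (add ¬c):
                    ○ open, literals {a=0, c=0, d=1, e=0}.
                  branch 1.2.1.2.2 (add d):
                    ○ open, literals {a=0, c=0, d=1, e=0}.
          branch 1.2.2 (add ¬(a ∧ ¬a)):
            (d → (¬c ∧ (c → d))): β-rule — branch into ¬d  //  (¬c ∧ (c → d)).
              branch 1.2.2.1 (add ¬d):
                × closes — contains both d and ¬d.
              branch 1.2.2.2 (add (¬c ∧ (c → d))):
                (¬c ∧ (c → d)): α-rule — add ¬c, (c → d).
                ¬(a ∧ ¬a): β-rule — branch into ¬a  //  ¬¬a.
                  branch 1.2.2.2.1 (add ¬a):
                    (c → d): β-rule — branch into ¬c  //  d.
                      branch 1.2.2.2.1.1 (add ¬c):
                        ○ open, literals {a=0, c=0, d=1, e=0}.
                      branch 1.2.2.2.1.2 (add d):
                        ○ open, literals {a=0, c=0, d=1, e=0}.
                  branch 1.2.2.2.2 (add ¬¬a):
                    × closes — contains both a and ¬a.
  branch 2 (add ¬(¬e ∨ ¬(a ∧ ¬a)), ¬(d → (¬c ∧ (c → d)))):
    ¬(¬e ∨ ¬(a ∧ ¬a)): α-rule — add ¬¬e, ¬¬(a ∧ ¬a).
    ¬(d → (¬c ∧ (c → d))): α-rule — add d, ¬(¬c ∧ (c → d)).
    ¬¬(a ∧ ¬a): α-rule — add a, ¬a.
    × closes — contains both a and ¬a.
9 branches closed, 16 open.
Each open branch fixes some atoms; the unmentioned ones are free. Counting distinct full assignments: branch {a=0, d=0, e=0} (b, c) contributes 4 new; branch {d=0, e=0} (a, b, c) contributes 4 new; branch {a=0, c=0, e=0} (b, d) contributes 2 new; branch {a=0, c=0, d=1, e=0} (b) contributes 0 new; branch {c=0, d=0, e=0} (a, b) contributes 0 new; branch {a=0, d=0} (b, c, e) contributes 4 new; branch {a=0, d=0} (b, c, e) contributes 0 new; branch {a=1, d=0} (b, c, e) contributes 4 new; branch {a=0, c=0} (b, d, e) contributes 2 new; branch {a=0, c=0, d=1} (b, e) contributes 0 new; branch {a=0, c=0, d=0} (b, e) contributes 0 new; branch {a=1, c=0, d=0} (b, e) contributes 0 new; branch {a=0, c=0, d=1, e=0} (b) contributes 0 new; branch {a=0, c=0, d=1, e=0} (b) contributes 0 new; branch {a=0, c=0, d=1, e=0} (b) contributes 0 new; branch {a=0, c=0, d=1, e=0} (b) contributes 0 new. Total: 20.

20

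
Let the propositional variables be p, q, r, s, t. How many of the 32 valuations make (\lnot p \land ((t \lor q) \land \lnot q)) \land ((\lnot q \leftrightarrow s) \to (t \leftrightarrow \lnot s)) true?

2

Initial set: {((\lnot p \land ((t \lor q) \land \lnot q)) \land ((\lnot q \leftrightarrow s) \to (t \leftrightarrow \lnot s)))}.
((\lnot p \land ((t \lor q) \land \lnot q)) \land ((\lnot q \leftrightarrow s) \to (t \leftrightarrow \lnot s))): α-rule — add (\lnot p \land ((t \lor q) \land \lnot q)), ((\lnot q \leftrightarrow s) \to (t \leftrightarrow \lnot s)).
(\lnot p \land ((t \lor q) \land \lnot q)): α-rule — add \lnot p, ((t \lor q) \land \lnot q).
((t \lor q) \land \lnot q): α-rule — add (t \lor q), \lnot q.
((\lnot q \leftrightarrow s) \to (t \leftrightarrow \lnot s)): β-rule — branch into \lnot (\lnot q \leftrightarrow s)  //  (t \leftrightarrow \lnot s).
  branch 1 (add \lnot (\lnot q \leftrightarrow s)):
    (t \lor q): β-rule — branch into t  //  q.
      branch 1.1 (add t):
        \lnot (\lnot q \leftrightarrow s): β-rule — branch into \lnot q, \lnot s  //  \lnot \lnot q, s.
          branch 1.1.1 (add \lnot q, \lnot s):
            ○ open, literals {p=F, q=F, s=F, t=T}.
          branch 1.1.2 (add \lnot \lnot q, s):
            × closes — contains both q and \lnot q.
      branch 1.2 (add q):
        × closes — contains both q and \lnot q.
  branch 2 (add (t \leftrightarrow \lnot s)):
    (t \lor q): β-rule — branch into t  //  q.
      branch 2.1 (add t):
        (t \leftrightarrow \lnot s): β-rule — branch into t, \lnot s  //  \lnot t, \lnot \lnot s.
          branch 2.1.1 (add t, \lnot s):
            ○ open, literals {p=F, q=F, s=F, t=T}.
          branch 2.1.2 (add \lnot t, \lnot \lnot s):
            × closes — contains both t and \lnot t.
      branch 2.2 (add q):
        × closes — contains both q and \lnot q.
4 branches closed, 2 open.
Each open branch fixes some atoms; the unmentioned ones are free. Counting distinct full assignments: branch {p=F, q=F, s=F, t=T} (r) contributes 2 new; branch {p=F, q=F, s=F, t=T} (r) contributes 0 new. Total: 2.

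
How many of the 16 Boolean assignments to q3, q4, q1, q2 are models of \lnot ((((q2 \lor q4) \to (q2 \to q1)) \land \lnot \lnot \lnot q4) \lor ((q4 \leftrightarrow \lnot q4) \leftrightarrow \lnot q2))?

4

Initial set: {\lnot ((((q2 \lor q4) \to (q2 \to q1)) \land \lnot \lnot \lnot q4) \lor ((q4 \leftrightarrow \lnot q4) \leftrightarrow \lnot q2))}.
\lnot ((((q2 \lor q4) \to (q2 \to q1)) \land \lnot \lnot \lnot q4) \lor ((q4 \leftrightarrow \lnot q4) \leftrightarrow \lnot q2)): α-rule — add \lnot (((q2 \lor q4) \to (q2 \to q1)) \land \lnot \lnot \lnot q4), \lnot ((q4 \leftrightarrow \lnot q4) \leftrightarrow \lnot q2).
\lnot (((q2 \lor q4) \to (q2 \to q1)) \land \lnot \lnot \lnot q4): β-rule — branch into \lnot ((q2 \lor q4) \to (q2 \to q1))  //  \lnot \lnot \lnot \lnot q4.
  branch 1 (add \lnot ((q2 \lor q4) \to (q2 \to q1))):
    \lnot ((q2 \lor q4) \to (q2 \to q1)): α-rule — add (q2 \lor q4), \lnot (q2 \to q1).
    \lnot (q2 \to q1): α-rule — add q2, \lnot q1.
    \lnot ((q4 \leftrightarrow \lnot q4) \leftrightarrow \lnot q2): β-rule — branch into (q4 \leftrightarrow \lnot q4), \lnot \lnot q2  //  \lnot (q4 \leftrightarrow \lnot q4), \lnot q2.
      branch 1.1 (add (q4 \leftrightarrow \lnot q4), \lnot \lnot q2):
        (q2 \lor q4): β-rule — branch into q2  //  q4.
          branch 1.1.1 (add q2):
            (q4 \leftrightarrow \lnot q4): β-rule — branch into q4, \lnot q4  //  \lnot q4, \lnot \lnot q4.
              branch 1.1.1.1 (add q4, \lnot q4):
                × closes — contains both q4 and \lnot q4.
              branch 1.1.1.2 (add \lnot q4, \lnot \lnot q4):
                × closes — contains both q4 and \lnot q4.
          branch 1.1.2 (add q4):
            (q4 \leftrightarrow \lnot q4): β-rule — branch into q4, \lnot q4  //  \lnot q4, \lnot \lnot q4.
              branch 1.1.2.1 (add q4, \lnot q4):
                × closes — contains both q4 and \lnot q4.
              branch 1.1.2.2 (add \lnot q4, \lnot \lnot q4):
                × closes — contains both q4 and \lnot q4.
      branch 1.2 (add \lnot (q4 \leftrightarrow \lnot q4), \lnot q2):
        × closes — contains both q2 and \lnot q2.
  branch 2 (add \lnot \lnot \lnot \lnot q4):
    \lnot \lnot \lnot \lnot q4: drop double negation, giving \lnot \lnot q4.
    \lnot ((q4 \leftrightarrow \lnot q4) \leftrightarrow \lnot q2): β-rule — branch into (q4 \leftrightarrow \lnot q4), \lnot \lnot q2  //  \lnot (q4 \leftrightarrow \lnot q4), \lnot q2.
      branch 2.1 (add (q4 \leftrightarrow \lnot q4), \lnot \lnot q2):
        (q4 \leftrightarrow \lnot q4): β-rule — branch into q4, \lnot q4  //  \lnot q4, \lnot \lnot q4.
          branch 2.1.1 (add q4, \lnot q4):
            × closes — contains both q4 and \lnot q4.
          branch 2.1.2 (add \lnot q4, \lnot \lnot q4):
            × closes — contains both q4 and \lnot q4.
      branch 2.2 (add \lnot (q4 \leftrightarrow \lnot q4), \lnot q2):
        \lnot (q4 \leftrightarrow \lnot q4): β-rule — branch into q4, \lnot \lnot q4  //  \lnot q4, \lnot q4.
          branch 2.2.1 (add q4, \lnot \lnot q4):
            ○ open, literals {q2=F, q4=T}.
          branch 2.2.2 (add \lnot q4, \lnot q4):
            × closes — contains both q4 and \lnot q4.
8 branches closed, 1 open.
Each open branch fixes some atoms; the unmentioned ones are free. Counting distinct full assignments: branch {q2=F, q4=T} (q3, q1) contributes 4 new. Total: 4.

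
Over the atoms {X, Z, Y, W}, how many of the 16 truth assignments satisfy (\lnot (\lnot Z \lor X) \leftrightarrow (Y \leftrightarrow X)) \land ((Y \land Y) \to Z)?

6

Initial set: {((\lnot (\lnot Z \lor X) \leftrightarrow (Y \leftrightarrow X)) \land ((Y \land Y) \to Z))}.
((\lnot (\lnot Z \lor X) \leftrightarrow (Y \leftrightarrow X)) \land ((Y \land Y) \to Z)): α-rule — add (\lnot (\lnot Z \lor X) \leftrightarrow (Y \leftrightarrow X)), ((Y \land Y) \to Z).
(\lnot (\lnot Z \lor X) \leftrightarrow (Y \leftrightarrow X)): β-rule — branch into \lnot (\lnot Z \lor X), (Y \leftrightarrow X)  //  \lnot \lnot (\lnot Z \lor X), \lnot (Y \leftrightarrow X).
  branch 1 (add \lnot (\lnot Z \lor X), (Y \leftrightarrow X)):
    \lnot (\lnot Z \lor X): α-rule — add \lnot \lnot Z, \lnot X.
    ((Y \land Y) \to Z): β-rule — branch into \lnot (Y \land Y)  //  Z.
      branch 1.1 (add \lnot (Y \land Y)):
        (Y \leftrightarrow X): β-rule — branch into Y, X  //  \lnot Y, \lnot X.
          branch 1.1.1 (add Y, X):
            × closes — contains both X and \lnot X.
          branch 1.1.2 (add \lnot Y, \lnot X):
            \lnot (Y \land Y): β-rule — branch into \lnot Y  //  \lnot Y.
              branch 1.1.2.1 (add \lnot Y):
                ○ open, literals {X=0, Y=0, Z=1}.
              branch 1.1.2.2 (add \lnot Y):
                ○ open, literals {X=0, Y=0, Z=1}.
      branch 1.2 (add Z):
        (Y \leftrightarrow X): β-rule — branch into Y, X  //  \lnot Y, \lnot X.
          branch 1.2.1 (add Y, X):
            × closes — contains both X and \lnot X.
          branch 1.2.2 (add \lnot Y, \lnot X):
            ○ open, literals {X=0, Y=0, Z=1}.
  branch 2 (add \lnot \lnot (\lnot Z \lor X), \lnot (Y \leftrightarrow X)):
    ((Y \land Y) \to Z): β-rule — branch into \lnot (Y \land Y)  //  Z.
      branch 2.1 (add \lnot (Y \land Y)):
        \lnot \lnot (\lnot Z \lor X): β-rule — branch into \lnot Z  //  X.
          branch 2.1.1 (add \lnot Z):
            \lnot (Y \leftrightarrow X): β-rule — branch into Y, \lnot X  //  \lnot Y, X.
              branch 2.1.1.1 (add Y, \lnot X):
                \lnot (Y \land Y): β-rule — branch into \lnot Y  //  \lnot Y.
                  branch 2.1.1.1.1 (add \lnot Y):
                    × closes — contains both Y and \lnot Y.
                  branch 2.1.1.1.2 (add \lnot Y):
                    × closes — contains both Y and \lnot Y.
              branch 2.1.1.2 (add \lnot Y, X):
                \lnot (Y \land Y): β-rule — branch into \lnot Y  //  \lnot Y.
                  branch 2.1.1.2.1 (add \lnot Y):
                    ○ open, literals {X=1, Y=0, Z=0}.
                  branch 2.1.1.2.2 (add \lnot Y):
                    ○ open, literals {X=1, Y=0, Z=0}.
          branch 2.1.2 (add X):
            \lnot (Y \leftrightarrow X): β-rule — branch into Y, \lnot X  //  \lnot Y, X.
              branch 2.1.2.1 (add Y, \lnot X):
                × closes — contains both X and \lnot X.
              branch 2.1.2.2 (add \lnot Y, X):
                \lnot (Y \land Y): β-rule — branch into \lnot Y  //  \lnot Y.
                  branch 2.1.2.2.1 (add \lnot Y):
                    ○ open, literals {X=1, Y=0}.
                  branch 2.1.2.2.2 (add \lnot Y):
                    ○ open, literals {X=1, Y=0}.
      branch 2.2 (add Z):
        \lnot \lnot (\lnot Z \lor X): β-rule — branch into \lnot Z  //  X.
          branch 2.2.1 (add \lnot Z):
            × closes — contains both Z and \lnot Z.
          branch 2.2.2 (add X):
            \lnot (Y \leftrightarrow X): β-rule — branch into Y, \lnot X  //  \lnot Y, X.
              branch 2.2.2.1 (add Y, \lnot X):
                × closes — contains both X and \lnot X.
              branch 2.2.2.2 (add \lnot Y, X):
                ○ open, literals {X=1, Y=0, Z=1}.
7 branches closed, 8 open.
Each open branch fixes some atoms; the unmentioned ones are free. Counting distinct full assignments: branch {X=0, Y=0, Z=1} (W) contributes 2 new; branch {X=0, Y=0, Z=1} (W) contributes 0 new; branch {X=0, Y=0, Z=1} (W) contributes 0 new; branch {X=1, Y=0, Z=0} (W) contributes 2 new; branch {X=1, Y=0, Z=0} (W) contributes 0 new; branch {X=1, Y=0} (Z, W) contributes 2 new; branch {X=1, Y=0} (Z, W) contributes 0 new; branch {X=1, Y=0, Z=1} (W) contributes 0 new. Total: 6.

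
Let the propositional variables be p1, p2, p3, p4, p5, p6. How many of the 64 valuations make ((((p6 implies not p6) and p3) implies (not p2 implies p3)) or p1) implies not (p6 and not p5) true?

48

Initial set: {T (((((p6 implies not p6) and p3) implies (not p2 implies p3)) or p1) implies not (p6 and not p5))}.
T (((((p6 implies not p6) and p3) implies (not p2 implies p3)) or p1) implies not (p6 and not p5)): β-rule — branch into F ((((p6 implies not p6) and p3) implies (not p2 implies p3)) or p1)  //  T not (p6 and not p5).
  branch 1 (add F ((((p6 implies not p6) and p3) implies (not p2 implies p3)) or p1)):
    F ((((p6 implies not p6) and p3) implies (not p2 implies p3)) or p1): α-rule — add F (((p6 implies not p6) and p3) implies (not p2 implies p3)), F p1.
    F (((p6 implies not p6) and p3) implies (not p2 implies p3)): α-rule — add T ((p6 implies not p6) and p3), F (not p2 implies p3).
    T ((p6 implies not p6) and p3): α-rule — add T (p6 implies not p6), T p3.
    F (not p2 implies p3): α-rule — add T not p2, F p3.
    × closes — contains both p3 and not p3.
  branch 2 (add T not (p6 and not p5)):
    T not (p6 and not p5): β-rule — branch into F p6  //  F not p5.
      branch 2.1 (add F p6):
        ○ open, literals {p6=0}.
      branch 2.2 (add F not p5):
        ○ open, literals {p5=1}.
1 branch closed, 2 open.
Each open branch fixes some atoms; the unmentioned ones are free. Counting distinct full assignments: branch {p6=0} (p1, p2, p3, p4, p5) contributes 32 new; branch {p5=1} (p1, p2, p3, p4, p6) contributes 16 new. Total: 48.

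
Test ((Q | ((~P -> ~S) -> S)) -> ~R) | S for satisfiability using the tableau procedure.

Satisfiable

Initial set: {(((Q | ((~P -> ~S) -> S)) -> ~R) | S)}.
(((Q | ((~P -> ~S) -> S)) -> ~R) | S): β-rule — branch into ((Q | ((~P -> ~S) -> S)) -> ~R)  //  S.
  branch 1 (add ((Q | ((~P -> ~S) -> S)) -> ~R)):
    ((Q | ((~P -> ~S) -> S)) -> ~R): β-rule — branch into ~(Q | ((~P -> ~S) -> S))  //  ~R.
      branch 1.1 (add ~(Q | ((~P -> ~S) -> S))):
        ~(Q | ((~P -> ~S) -> S)): α-rule — add ~Q, ~((~P -> ~S) -> S).
        ~((~P -> ~S) -> S): α-rule — add (~P -> ~S), ~S.
        (~P -> ~S): β-rule — branch into ~~P  //  ~S.
          branch 1.1.1 (add ~~P):
            ○ open, literals {P=true, Q=false, S=false}.
          branch 1.1.2 (add ~S):
            ○ open, literals {Q=false, S=false}.
      branch 1.2 (add ~R):
        ○ open, literals {R=false}.
  branch 2 (add S):
    ○ open, literals {S=true}.
0 branches closed, 4 open.
An open branch gives a satisfying assignment: P=true, Q=false, S=false.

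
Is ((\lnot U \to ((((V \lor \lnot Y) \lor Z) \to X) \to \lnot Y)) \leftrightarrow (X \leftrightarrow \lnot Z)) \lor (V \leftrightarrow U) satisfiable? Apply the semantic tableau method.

Satisfiable

Initial set: {(((\lnot U \to ((((V \lor \lnot Y) \lor Z) \to X) \to \lnot Y)) \leftrightarrow (X \leftrightarrow \lnot Z)) \lor (V \leftrightarrow U))}.
(((\lnot U \to ((((V \lor \lnot Y) \lor Z) \to X) \to \lnot Y)) \leftrightarrow (X \leftrightarrow \lnot Z)) \lor (V \leftrightarrow U)): β-rule — branch into ((\lnot U \to ((((V \lor \lnot Y) \lor Z) \to X) \to \lnot Y)) \leftrightarrow (X \leftrightarrow \lnot Z))  //  (V \leftrightarrow U).
  branch 1 (add ((\lnot U \to ((((V \lor \lnot Y) \lor Z) \to X) \to \lnot Y)) \leftrightarrow (X \leftrightarrow \lnot Z))):
    ((\lnot U \to ((((V \lor \lnot Y) \lor Z) \to X) \to \lnot Y)) \leftrightarrow (X \leftrightarrow \lnot Z)): β-rule — branch into (\lnot U \to ((((V \lor \lnot Y) \lor Z) \to X) \to \lnot Y)), (X \leftrightarrow \lnot Z)  //  \lnot (\lnot U \to ((((V \lor \lnot Y) \lor Z) \to X) \to \lnot Y)), \lnot (X \leftrightarrow \lnot Z).
      branch 1.1 (add (\lnot U \to ((((V \lor \lnot Y) \lor Z) \to X) \to \lnot Y)), (X \leftrightarrow \lnot Z)):
        (\lnot U \to ((((V \lor \lnot Y) \lor Z) \to X) \to \lnot Y)): β-rule — branch into \lnot \lnot U  //  ((((V \lor \lnot Y) \lor Z) \to X) \to \lnot Y).
          branch 1.1.1 (add \lnot \lnot U):
            (X \leftrightarrow \lnot Z): β-rule — branch into X, \lnot Z  //  \lnot X, \lnot \lnot Z.
              branch 1.1.1.1 (add X, \lnot Z):
                ○ open, literals {U=T, X=T, Z=F}.
              branch 1.1.1.2 (add \lnot X, \lnot \lnot Z):
                ○ open, literals {U=T, X=F, Z=T}.
          branch 1.1.2 (add ((((V \lor \lnot Y) \lor Z) \to X) \to \lnot Y)):
            (X \leftrightarrow \lnot Z): β-rule — branch into X, \lnot Z  //  \lnot X, \lnot \lnot Z.
              branch 1.1.2.1 (add X, \lnot Z):
                ((((V \lor \lnot Y) \lor Z) \to X) \to \lnot Y): β-rule — branch into \lnot (((V \lor \lnot Y) \lor Z) \to X)  //  \lnot Y.
                  branch 1.1.2.1.1 (add \lnot (((V \lor \lnot Y) \lor Z) \to X)):
                    \lnot (((V \lor \lnot Y) \lor Z) \to X): α-rule — add ((V \lor \lnot Y) \lor Z), \lnot X.
                    × closes — contains both X and \lnot X.
                  branch 1.1.2.1.2 (add \lnot Y):
                    ○ open, literals {X=T, Y=F, Z=F}.
              branch 1.1.2.2 (add \lnot X, \lnot \lnot Z):
                ((((V \lor \lnot Y) \lor Z) \to X) \to \lnot Y): β-rule — branch into \lnot (((V \lor \lnot Y) \lor Z) \to X)  //  \lnot Y.
                  branch 1.1.2.2.1 (add \lnot (((V \lor \lnot Y) \lor Z) \to X)):
                    \lnot (((V \lor \lnot Y) \lor Z) \to X): α-rule — add ((V \lor \lnot Y) \lor Z), \lnot X.
                    ((V \lor \lnot Y) \lor Z): β-rule — branch into (V \lor \lnot Y)  //  Z.
                      branch 1.1.2.2.1.1 (add (V \lor \lnot Y)):
                        (V \lor \lnot Y): β-rule — branch into V  //  \lnot Y.
                          branch 1.1.2.2.1.1.1 (add V):
                            ○ open, literals {V=T, X=F, Z=T}.
                          branch 1.1.2.2.1.1.2 (add \lnot Y):
                            ○ open, literals {X=F, Y=F, Z=T}.
                      branch 1.1.2.2.1.2 (add Z):
                        ○ open, literals {X=F, Z=T}.
                  branch 1.1.2.2.2 (add \lnot Y):
                    ○ open, literals {X=F, Y=F, Z=T}.
      branch 1.2 (add \lnot (\lnot U \to ((((V \lor \lnot Y) \lor Z) \to X) \to \lnot Y)), \lnot (X \leftrightarrow \lnot Z)):
        \lnot (\lnot U \to ((((V \lor \lnot Y) \lor Z) \to X) \to \lnot Y)): α-rule — add \lnot U, \lnot ((((V \lor \lnot Y) \lor Z) \to X) \to \lnot Y).
        \lnot ((((V \lor \lnot Y) \lor Z) \to X) \to \lnot Y): α-rule — add (((V \lor \lnot Y) \lor Z) \to X), \lnot \lnot Y.
        \lnot (X \leftrightarrow \lnot Z): β-rule — branch into X, \lnot \lnot Z  //  \lnot X, \lnot Z.
          branch 1.2.1 (add X, \lnot \lnot Z):
            (((V \lor \lnot Y) \lor Z) \to X): β-rule — branch into \lnot ((V \lor \lnot Y) \lor Z)  //  X.
              branch 1.2.1.1 (add \lnot ((V \lor \lnot Y) \lor Z)):
                \lnot ((V \lor \lnot Y) \lor Z): α-rule — add \lnot (V \lor \lnot Y), \lnot Z.
                × closes — contains both Z and \lnot Z.
              branch 1.2.1.2 (add X):
                ○ open, literals {U=F, X=T, Y=T, Z=T}.
          branch 1.2.2 (add \lnot X, \lnot Z):
            (((V \lor \lnot Y) \lor Z) \to X): β-rule — branch into \lnot ((V \lor \lnot Y) \lor Z)  //  X.
              branch 1.2.2.1 (add \lnot ((V \lor \lnot Y) \lor Z)):
                \lnot ((V \lor \lnot Y) \lor Z): α-rule — add \lnot (V \lor \lnot Y), \lnot Z.
                \lnot (V \lor \lnot Y): α-rule — add \lnot V, \lnot \lnot Y.
                ○ open, literals {U=F, V=F, X=F, Y=T, Z=F}.
              branch 1.2.2.2 (add X):
                × closes — contains both X and \lnot X.
  branch 2 (add (V \leftrightarrow U)):
    (V \leftrightarrow U): β-rule — branch into V, U  //  \lnot V, \lnot U.
      branch 2.1 (add V, U):
        ○ open, literals {U=T, V=T}.
      branch 2.2 (add \lnot V, \lnot U):
        ○ open, literals {U=F, V=F}.
3 branches closed, 11 open.
An open branch gives a satisfying assignment: U=T, X=T, Z=F.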